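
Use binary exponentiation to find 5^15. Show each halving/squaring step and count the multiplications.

Computing 5^15 by squaring (build up from 5^1; each line after the first costs one multiplication):

5^1 = 5
5^2 = (5^1)^2 = 5^2 = 25
5^3 = 5 * 5^2 = 5 * 25 = 125
5^6 = (5^3)^2 = 125^2 = 15625
5^7 = 5 * 5^6 = 5 * 15625 = 78125
5^14 = (5^7)^2 = 78125^2 = 6103515625
5^15 = 5 * 5^14 = 5 * 6103515625 = 30517578125

Result: 30517578125
Multiplications needed: 6 (6 lines after 5^1)

5^15 = 30517578125. Using exponentiation by squaring, this requires 6 multiplications. The key idea: if the exponent is even, square the half-power; if odd, multiply by the base once.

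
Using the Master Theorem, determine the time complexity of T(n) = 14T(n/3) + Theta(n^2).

Master Theorem for T(n) = 14T(n/3) + O(n^2):

a = 14, b = 3, c = 2
log_b(a) = log_3(14) = 2.4022

Case 1: c = 2 < log_3(14) = 2.4022
T(n) = O(n^(log_3 14))

For T(n) = 14T(n/3) + O(n^2): log_3(14) = 2.4022. This is Case 1 of the Master Theorem (c < log_b(a), work dominated by leaves), giving O(n^(log_3 14)).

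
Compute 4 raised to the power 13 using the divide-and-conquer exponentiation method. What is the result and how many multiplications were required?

Computing 4^13 by squaring (build up from 4^1; each line after the first costs one multiplication):

4^1 = 4
4^2 = (4^1)^2 = 4^2 = 16
4^3 = 4 * 4^2 = 4 * 16 = 64
4^6 = (4^3)^2 = 64^2 = 4096
4^12 = (4^6)^2 = 4096^2 = 16777216
4^13 = 4 * 4^12 = 4 * 16777216 = 67108864

Result: 67108864
Multiplications needed: 5 (5 lines after 4^1)

4^13 = 67108864. Using exponentiation by squaring, this requires 5 multiplications. The key idea: if the exponent is even, square the half-power; if odd, multiply by the base once.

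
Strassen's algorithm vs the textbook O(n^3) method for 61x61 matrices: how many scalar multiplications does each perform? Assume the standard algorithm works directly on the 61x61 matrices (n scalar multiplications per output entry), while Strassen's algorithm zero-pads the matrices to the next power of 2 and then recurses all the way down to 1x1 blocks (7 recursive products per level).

Matrix multiplication for 61x61 matrices:

Strassen's algorithm requires power-of-2 dimensions. Pad 61x61 to 64x64 (next power of 2).

Standard algorithm: 61^3 = 226981 multiplications
Strassen's algorithm: 7^(log2(64)) = 7^6 = 117649 multiplications
Savings: 226981 - 117649 = 109332 multiplications

Standard: 226981 multiplications (61^3). Strassen: 117649 multiplications (7^6, after padding to 64x64). Strassen reduces 8 recursive multiplications to 7 at each level.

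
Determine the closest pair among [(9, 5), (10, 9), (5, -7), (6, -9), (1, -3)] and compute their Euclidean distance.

Computing all pairwise distances among 5 points:

d((9, 5), (10, 9)) = 4.1231
d((9, 5), (5, -7)) = 12.6491
d((9, 5), (6, -9)) = 14.3178
d((9, 5), (1, -3)) = 11.3137
d((10, 9), (5, -7)) = 16.7631
d((10, 9), (6, -9)) = 18.4391
d((10, 9), (1, -3)) = 15.0
d((5, -7), (6, -9)) = 2.2361 <-- minimum
d((5, -7), (1, -3)) = 5.6569
d((6, -9), (1, -3)) = 7.8102

Closest pair: (5, -7) and (6, -9) with distance 2.2361

The closest pair is (5, -7) and (6, -9) with Euclidean distance 2.2361. For 5 points, brute-force pairwise comparison is shown above. For large n, the divide-and-conquer algorithm (sort by x, recurse on halves, check the dividing strip) achieves O(n log n).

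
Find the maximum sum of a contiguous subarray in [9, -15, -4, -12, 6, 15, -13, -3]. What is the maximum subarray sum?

Using Kadane's algorithm on [9, -15, -4, -12, 6, 15, -13, -3]:

Scanning through the array:
Position 1 (value -15): max_ending_here = -6, max_so_far = 9
Position 2 (value -4): max_ending_here = -4, max_so_far = 9
Position 3 (value -12): max_ending_here = -12, max_so_far = 9
Position 4 (value 6): max_ending_here = 6, max_so_far = 9
Position 5 (value 15): max_ending_here = 21, max_so_far = 21
Position 6 (value -13): max_ending_here = 8, max_so_far = 21
Position 7 (value -3): max_ending_here = 5, max_so_far = 21

Maximum subarray: [6, 15]
Maximum sum: 21

The maximum subarray is [6, 15] with sum 21. This subarray runs from index 4 to index 5.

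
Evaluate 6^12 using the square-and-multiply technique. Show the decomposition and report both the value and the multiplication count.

Computing 6^12 by squaring (build up from 6^1; each line after the first costs one multiplication):

6^1 = 6
6^2 = (6^1)^2 = 6^2 = 36
6^3 = 6 * 6^2 = 6 * 36 = 216
6^6 = (6^3)^2 = 216^2 = 46656
6^12 = (6^6)^2 = 46656^2 = 2176782336

Result: 2176782336
Multiplications needed: 4 (4 lines after 6^1)

6^12 = 2176782336. Using exponentiation by squaring, this requires 4 multiplications. The key idea: if the exponent is even, square the half-power; if odd, multiply by the base once.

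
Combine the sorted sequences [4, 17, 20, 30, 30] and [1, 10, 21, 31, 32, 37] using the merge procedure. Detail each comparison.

Merging process:

Compare 4 vs 1: take 1 from right. Merged: [1]
Compare 4 vs 10: take 4 from left. Merged: [1, 4]
Compare 17 vs 10: take 10 from right. Merged: [1, 4, 10]
Compare 17 vs 21: take 17 from left. Merged: [1, 4, 10, 17]
Compare 20 vs 21: take 20 from left. Merged: [1, 4, 10, 17, 20]
Compare 30 vs 21: take 21 from right. Merged: [1, 4, 10, 17, 20, 21]
Compare 30 vs 31: take 30 from left. Merged: [1, 4, 10, 17, 20, 21, 30]
Compare 30 vs 31: take 30 from left. Merged: [1, 4, 10, 17, 20, 21, 30, 30]
Append remaining from right: [31, 32, 37]. Merged: [1, 4, 10, 17, 20, 21, 30, 30, 31, 32, 37]

Final merged array: [1, 4, 10, 17, 20, 21, 30, 30, 31, 32, 37]
Total comparisons: 8

The merged array is [1, 4, 10, 17, 20, 21, 30, 30, 31, 32, 37], requiring 8 comparisons. The merge step runs in O(n) time where n is the total number of elements.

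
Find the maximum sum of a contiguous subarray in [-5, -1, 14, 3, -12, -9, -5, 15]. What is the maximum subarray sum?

Using Kadane's algorithm on [-5, -1, 14, 3, -12, -9, -5, 15]:

Scanning through the array:
Position 1 (value -1): max_ending_here = -1, max_so_far = -1
Position 2 (value 14): max_ending_here = 14, max_so_far = 14
Position 3 (value 3): max_ending_here = 17, max_so_far = 17
Position 4 (value -12): max_ending_here = 5, max_so_far = 17
Position 5 (value -9): max_ending_here = -4, max_so_far = 17
Position 6 (value -5): max_ending_here = -5, max_so_far = 17
Position 7 (value 15): max_ending_here = 15, max_so_far = 17

Maximum subarray: [14, 3]
Maximum sum: 17

The maximum subarray is [14, 3] with sum 17. This subarray runs from index 2 to index 3.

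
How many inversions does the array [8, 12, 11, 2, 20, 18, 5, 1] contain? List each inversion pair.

Finding inversions in [8, 12, 11, 2, 20, 18, 5, 1]:

(0, 3): arr[0]=8 > arr[3]=2
(0, 6): arr[0]=8 > arr[6]=5
(0, 7): arr[0]=8 > arr[7]=1
(1, 2): arr[1]=12 > arr[2]=11
(1, 3): arr[1]=12 > arr[3]=2
(1, 6): arr[1]=12 > arr[6]=5
(1, 7): arr[1]=12 > arr[7]=1
(2, 3): arr[2]=11 > arr[3]=2
(2, 6): arr[2]=11 > arr[6]=5
(2, 7): arr[2]=11 > arr[7]=1
(3, 7): arr[3]=2 > arr[7]=1
(4, 5): arr[4]=20 > arr[5]=18
(4, 6): arr[4]=20 > arr[6]=5
(4, 7): arr[4]=20 > arr[7]=1
(5, 6): arr[5]=18 > arr[6]=5
(5, 7): arr[5]=18 > arr[7]=1
(6, 7): arr[6]=5 > arr[7]=1

Total inversions: 17

The array has 17 inversion(s): (0,3), (0,6), (0,7), (1,2), (1,3), (1,6), (1,7), (2,3), (2,6), (2,7), (3,7), (4,5), (4,6), (4,7), (5,6), (5,7), (6,7). Each pair (i,j) satisfies i < j and arr[i] > arr[j].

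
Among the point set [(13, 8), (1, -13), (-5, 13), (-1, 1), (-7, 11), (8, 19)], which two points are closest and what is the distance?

Computing all pairwise distances among 6 points:

d((13, 8), (1, -13)) = 24.1868
d((13, 8), (-5, 13)) = 18.6815
d((13, 8), (-1, 1)) = 15.6525
d((13, 8), (-7, 11)) = 20.2237
d((13, 8), (8, 19)) = 12.083
d((1, -13), (-5, 13)) = 26.6833
d((1, -13), (-1, 1)) = 14.1421
d((1, -13), (-7, 11)) = 25.2982
d((1, -13), (8, 19)) = 32.7567
d((-5, 13), (-1, 1)) = 12.6491
d((-5, 13), (-7, 11)) = 2.8284 <-- minimum
d((-5, 13), (8, 19)) = 14.3178
d((-1, 1), (-7, 11)) = 11.6619
d((-1, 1), (8, 19)) = 20.1246
d((-7, 11), (8, 19)) = 17.0

Closest pair: (-5, 13) and (-7, 11) with distance 2.8284

The closest pair is (-5, 13) and (-7, 11) with Euclidean distance 2.8284. For 6 points, brute-force pairwise comparison is shown above. For large n, the divide-and-conquer algorithm (sort by x, recurse on halves, check the dividing strip) achieves O(n log n).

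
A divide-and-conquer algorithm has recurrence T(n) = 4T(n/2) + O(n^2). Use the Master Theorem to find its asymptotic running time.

Master Theorem for T(n) = 4T(n/2) + O(n^2):

a = 4, b = 2, c = 2
log_b(a) = log_2(4) = 2.0000

Case 2: c = 2 = log_2(4) = 2.0000
T(n) = O(n^2 log n) = O(n^2 log n)

For T(n) = 4T(n/2) + O(n^2): log_2(4) = 2.0000. This is Case 2 of the Master Theorem (c = log_b(a), equal work at all levels), giving O(n^2 log n).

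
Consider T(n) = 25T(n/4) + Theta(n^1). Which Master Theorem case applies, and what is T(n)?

Master Theorem for T(n) = 25T(n/4) + O(n^1):

a = 25, b = 4, c = 1
log_b(a) = log_4(25) = 2.3219

Case 1: c = 1 < log_4(25) = 2.3219
T(n) = O(n^(log_4 25))

For T(n) = 25T(n/4) + O(n^1): log_4(25) = 2.3219. This is Case 1 of the Master Theorem (c < log_b(a), work dominated by leaves), giving O(n^(log_4 25)).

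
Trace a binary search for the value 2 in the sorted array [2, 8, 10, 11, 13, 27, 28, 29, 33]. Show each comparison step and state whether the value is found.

Binary search for 2 in [2, 8, 10, 11, 13, 27, 28, 29, 33]:

lo=0, hi=8, mid=4, arr[mid]=13 -> 13 > 2, search left half
lo=0, hi=3, mid=1, arr[mid]=8 -> 8 > 2, search left half
lo=0, hi=0, mid=0, arr[mid]=2 -> Found target at index 0!

Binary search finds 2 at index 0 after 3 comparisons. The search repeatedly halves the search space by comparing with the middle element.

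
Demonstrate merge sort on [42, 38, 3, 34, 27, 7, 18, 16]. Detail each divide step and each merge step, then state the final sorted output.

Merge sort trace:

Split: [42, 38, 3, 34, 27, 7, 18, 16] -> [42, 38, 3, 34] and [27, 7, 18, 16]
  Split: [42, 38, 3, 34] -> [42, 38] and [3, 34]
    Split: [42, 38] -> [42] and [38]
    Merge: [42] + [38] -> [38, 42]
    Split: [3, 34] -> [3] and [34]
    Merge: [3] + [34] -> [3, 34]
  Merge: [38, 42] + [3, 34] -> [3, 34, 38, 42]
  Split: [27, 7, 18, 16] -> [27, 7] and [18, 16]
    Split: [27, 7] -> [27] and [7]
    Merge: [27] + [7] -> [7, 27]
    Split: [18, 16] -> [18] and [16]
    Merge: [18] + [16] -> [16, 18]
  Merge: [7, 27] + [16, 18] -> [7, 16, 18, 27]
Merge: [3, 34, 38, 42] + [7, 16, 18, 27] -> [3, 7, 16, 18, 27, 34, 38, 42]

Final sorted array: [3, 7, 16, 18, 27, 34, 38, 42]

The merge sort proceeds by recursively splitting the array and merging sorted halves.
After all merges, the sorted array is [3, 7, 16, 18, 27, 34, 38, 42].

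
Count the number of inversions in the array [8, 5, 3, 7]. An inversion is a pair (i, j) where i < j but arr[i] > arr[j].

Finding inversions in [8, 5, 3, 7]:

(0, 1): arr[0]=8 > arr[1]=5
(0, 2): arr[0]=8 > arr[2]=3
(0, 3): arr[0]=8 > arr[3]=7
(1, 2): arr[1]=5 > arr[2]=3

Total inversions: 4

The array has 4 inversion(s): (0,1), (0,2), (0,3), (1,2). Each pair (i,j) satisfies i < j and arr[i] > arr[j].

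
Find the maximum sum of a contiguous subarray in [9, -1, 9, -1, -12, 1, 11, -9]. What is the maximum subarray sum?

Using Kadane's algorithm on [9, -1, 9, -1, -12, 1, 11, -9]:

Scanning through the array:
Position 1 (value -1): max_ending_here = 8, max_so_far = 9
Position 2 (value 9): max_ending_here = 17, max_so_far = 17
Position 3 (value -1): max_ending_here = 16, max_so_far = 17
Position 4 (value -12): max_ending_here = 4, max_so_far = 17
Position 5 (value 1): max_ending_here = 5, max_so_far = 17
Position 6 (value 11): max_ending_here = 16, max_so_far = 17
Position 7 (value -9): max_ending_here = 7, max_so_far = 17

Maximum subarray: [9, -1, 9]
Maximum sum: 17

The maximum subarray is [9, -1, 9] with sum 17. This subarray runs from index 0 to index 2.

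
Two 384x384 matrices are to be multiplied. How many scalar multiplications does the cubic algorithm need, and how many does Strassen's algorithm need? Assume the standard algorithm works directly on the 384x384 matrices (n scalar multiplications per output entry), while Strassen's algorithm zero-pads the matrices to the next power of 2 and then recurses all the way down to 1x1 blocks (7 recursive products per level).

Matrix multiplication for 384x384 matrices:

Strassen's algorithm requires power-of-2 dimensions. Pad 384x384 to 512x512 (next power of 2).

Standard algorithm: 384^3 = 56623104 multiplications
Strassen's algorithm: 7^(log2(512)) = 7^9 = 40353607 multiplications
Savings: 56623104 - 40353607 = 16269497 multiplications

Standard: 56623104 multiplications (384^3). Strassen: 40353607 multiplications (7^9, after padding to 512x512). Strassen reduces 8 recursive multiplications to 7 at each level.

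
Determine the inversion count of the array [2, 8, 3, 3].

Finding inversions in [2, 8, 3, 3]:

(1, 2): arr[1]=8 > arr[2]=3
(1, 3): arr[1]=8 > arr[3]=3

Total inversions: 2

The array has 2 inversion(s): (1,2), (1,3). Each pair (i,j) satisfies i < j and arr[i] > arr[j].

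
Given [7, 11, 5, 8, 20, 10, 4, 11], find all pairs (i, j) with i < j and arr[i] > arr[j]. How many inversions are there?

Finding inversions in [7, 11, 5, 8, 20, 10, 4, 11]:

(0, 2): arr[0]=7 > arr[2]=5
(0, 6): arr[0]=7 > arr[6]=4
(1, 2): arr[1]=11 > arr[2]=5
(1, 3): arr[1]=11 > arr[3]=8
(1, 5): arr[1]=11 > arr[5]=10
(1, 6): arr[1]=11 > arr[6]=4
(2, 6): arr[2]=5 > arr[6]=4
(3, 6): arr[3]=8 > arr[6]=4
(4, 5): arr[4]=20 > arr[5]=10
(4, 6): arr[4]=20 > arr[6]=4
(4, 7): arr[4]=20 > arr[7]=11
(5, 6): arr[5]=10 > arr[6]=4

Total inversions: 12

The array has 12 inversion(s): (0,2), (0,6), (1,2), (1,3), (1,5), (1,6), (2,6), (3,6), (4,5), (4,6), (4,7), (5,6). Each pair (i,j) satisfies i < j and arr[i] > arr[j].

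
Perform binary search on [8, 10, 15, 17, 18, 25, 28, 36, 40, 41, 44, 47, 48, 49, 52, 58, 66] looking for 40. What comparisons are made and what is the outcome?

Binary search for 40 in [8, 10, 15, 17, 18, 25, 28, 36, 40, 41, 44, 47, 48, 49, 52, 58, 66]:

lo=0, hi=16, mid=8, arr[mid]=40 -> Found target at index 8!

Binary search finds 40 at index 8 after 1 comparisons. The search repeatedly halves the search space by comparing with the middle element.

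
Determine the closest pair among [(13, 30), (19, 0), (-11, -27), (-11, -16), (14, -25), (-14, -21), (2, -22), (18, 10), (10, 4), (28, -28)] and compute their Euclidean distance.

Computing all pairwise distances among 10 points:

d((13, 30), (19, 0)) = 30.5941
d((13, 30), (-11, -27)) = 61.8466
d((13, 30), (-11, -16)) = 51.8845
d((13, 30), (14, -25)) = 55.0091
d((13, 30), (-14, -21)) = 57.7062
d((13, 30), (2, -22)) = 53.1507
d((13, 30), (18, 10)) = 20.6155
d((13, 30), (10, 4)) = 26.1725
d((13, 30), (28, -28)) = 59.9083
d((19, 0), (-11, -27)) = 40.3609
d((19, 0), (-11, -16)) = 34.0
d((19, 0), (14, -25)) = 25.4951
d((19, 0), (-14, -21)) = 39.1152
d((19, 0), (2, -22)) = 27.8029
d((19, 0), (18, 10)) = 10.0499
d((19, 0), (10, 4)) = 9.8489
d((19, 0), (28, -28)) = 29.4109
d((-11, -27), (-11, -16)) = 11.0
d((-11, -27), (14, -25)) = 25.0799
d((-11, -27), (-14, -21)) = 6.7082
d((-11, -27), (2, -22)) = 13.9284
d((-11, -27), (18, 10)) = 47.0106
d((-11, -27), (10, 4)) = 37.4433
d((-11, -27), (28, -28)) = 39.0128
d((-11, -16), (14, -25)) = 26.5707
d((-11, -16), (-14, -21)) = 5.831 <-- minimum
d((-11, -16), (2, -22)) = 14.3178
d((-11, -16), (18, 10)) = 38.9487
d((-11, -16), (10, 4)) = 29.0
d((-11, -16), (28, -28)) = 40.8044
d((14, -25), (-14, -21)) = 28.2843
d((14, -25), (2, -22)) = 12.3693
d((14, -25), (18, 10)) = 35.2278
d((14, -25), (10, 4)) = 29.2746
d((14, -25), (28, -28)) = 14.3178
d((-14, -21), (2, -22)) = 16.0312
d((-14, -21), (18, 10)) = 44.5533
d((-14, -21), (10, 4)) = 34.6554
d((-14, -21), (28, -28)) = 42.5793
d((2, -22), (18, 10)) = 35.7771
d((2, -22), (10, 4)) = 27.2029
d((2, -22), (28, -28)) = 26.6833
d((18, 10), (10, 4)) = 10.0
d((18, 10), (28, -28)) = 39.2938
d((10, 4), (28, -28)) = 36.7151

Closest pair: (-11, -16) and (-14, -21) with distance 5.831

The closest pair is (-11, -16) and (-14, -21) with Euclidean distance 5.831. For 10 points, brute-force pairwise comparison is shown above. For large n, the divide-and-conquer algorithm (sort by x, recurse on halves, check the dividing strip) achieves O(n log n).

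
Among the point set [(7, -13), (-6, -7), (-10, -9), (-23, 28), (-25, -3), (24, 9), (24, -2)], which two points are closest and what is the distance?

Computing all pairwise distances among 7 points:

d((7, -13), (-6, -7)) = 14.3178
d((7, -13), (-10, -9)) = 17.4642
d((7, -13), (-23, 28)) = 50.8035
d((7, -13), (-25, -3)) = 33.5261
d((7, -13), (24, 9)) = 27.8029
d((7, -13), (24, -2)) = 20.2485
d((-6, -7), (-10, -9)) = 4.4721 <-- minimum
d((-6, -7), (-23, 28)) = 38.9102
d((-6, -7), (-25, -3)) = 19.4165
d((-6, -7), (24, 9)) = 34.0
d((-6, -7), (24, -2)) = 30.4138
d((-10, -9), (-23, 28)) = 39.2173
d((-10, -9), (-25, -3)) = 16.1555
d((-10, -9), (24, 9)) = 38.4708
d((-10, -9), (24, -2)) = 34.7131
d((-23, 28), (-25, -3)) = 31.0644
d((-23, 28), (24, 9)) = 50.6952
d((-23, 28), (24, -2)) = 55.7584
d((-25, -3), (24, 9)) = 50.448
d((-25, -3), (24, -2)) = 49.0102
d((24, 9), (24, -2)) = 11.0

Closest pair: (-6, -7) and (-10, -9) with distance 4.4721

The closest pair is (-6, -7) and (-10, -9) with Euclidean distance 4.4721. For 7 points, brute-force pairwise comparison is shown above. For large n, the divide-and-conquer algorithm (sort by x, recurse on halves, check the dividing strip) achieves O(n log n).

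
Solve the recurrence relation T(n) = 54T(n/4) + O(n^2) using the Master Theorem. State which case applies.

Master Theorem for T(n) = 54T(n/4) + O(n^2):

a = 54, b = 4, c = 2
log_b(a) = log_4(54) = 2.8774

Case 1: c = 2 < log_4(54) = 2.8774
T(n) = O(n^(log_4 54))

For T(n) = 54T(n/4) + O(n^2): log_4(54) = 2.8774. This is Case 1 of the Master Theorem (c < log_b(a), work dominated by leaves), giving O(n^(log_4 54)).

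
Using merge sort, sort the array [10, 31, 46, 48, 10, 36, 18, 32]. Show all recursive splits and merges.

Merge sort trace:

Split: [10, 31, 46, 48, 10, 36, 18, 32] -> [10, 31, 46, 48] and [10, 36, 18, 32]
  Split: [10, 31, 46, 48] -> [10, 31] and [46, 48]
    Split: [10, 31] -> [10] and [31]
    Merge: [10] + [31] -> [10, 31]
    Split: [46, 48] -> [46] and [48]
    Merge: [46] + [48] -> [46, 48]
  Merge: [10, 31] + [46, 48] -> [10, 31, 46, 48]
  Split: [10, 36, 18, 32] -> [10, 36] and [18, 32]
    Split: [10, 36] -> [10] and [36]
    Merge: [10] + [36] -> [10, 36]
    Split: [18, 32] -> [18] and [32]
    Merge: [18] + [32] -> [18, 32]
  Merge: [10, 36] + [18, 32] -> [10, 18, 32, 36]
Merge: [10, 31, 46, 48] + [10, 18, 32, 36] -> [10, 10, 18, 31, 32, 36, 46, 48]

Final sorted array: [10, 10, 18, 31, 32, 36, 46, 48]

The merge sort proceeds by recursively splitting the array and merging sorted halves.
After all merges, the sorted array is [10, 10, 18, 31, 32, 36, 46, 48].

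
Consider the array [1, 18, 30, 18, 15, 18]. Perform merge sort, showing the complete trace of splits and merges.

Merge sort trace:

Split: [1, 18, 30, 18, 15, 18] -> [1, 18, 30] and [18, 15, 18]
  Split: [1, 18, 30] -> [1] and [18, 30]
    Split: [18, 30] -> [18] and [30]
    Merge: [18] + [30] -> [18, 30]
  Merge: [1] + [18, 30] -> [1, 18, 30]
  Split: [18, 15, 18] -> [18] and [15, 18]
    Split: [15, 18] -> [15] and [18]
    Merge: [15] + [18] -> [15, 18]
  Merge: [18] + [15, 18] -> [15, 18, 18]
Merge: [1, 18, 30] + [15, 18, 18] -> [1, 15, 18, 18, 18, 30]

Final sorted array: [1, 15, 18, 18, 18, 30]

The merge sort proceeds by recursively splitting the array and merging sorted halves.
After all merges, the sorted array is [1, 15, 18, 18, 18, 30].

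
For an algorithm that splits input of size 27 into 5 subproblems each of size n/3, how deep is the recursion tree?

For divide and conquer with division factor 3:

Problem sizes at each level:
Level 0: 27
Level 1: 9
Level 2: 3
Level 3: 1

The root is level 0 and the size-1 base case is level 3 (the tree spans levels 0 through 3, i.e. 4 levels counting the root), so the depth is the number of divisions: log_3(27) = 3

The recursion tree depth is log_3(27) = 3. At each level, the problem size is divided by 3, so it takes 3 divisions to reduce to a base case of size 1. The algorithm makes 5 recursive calls at each level.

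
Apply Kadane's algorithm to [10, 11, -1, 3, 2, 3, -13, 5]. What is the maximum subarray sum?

Using Kadane's algorithm on [10, 11, -1, 3, 2, 3, -13, 5]:

Scanning through the array:
Position 1 (value 11): max_ending_here = 21, max_so_far = 21
Position 2 (value -1): max_ending_here = 20, max_so_far = 21
Position 3 (value 3): max_ending_here = 23, max_so_far = 23
Position 4 (value 2): max_ending_here = 25, max_so_far = 25
Position 5 (value 3): max_ending_here = 28, max_so_far = 28
Position 6 (value -13): max_ending_here = 15, max_so_far = 28
Position 7 (value 5): max_ending_here = 20, max_so_far = 28

Maximum subarray: [10, 11, -1, 3, 2, 3]
Maximum sum: 28

The maximum subarray is [10, 11, -1, 3, 2, 3] with sum 28. This subarray runs from index 0 to index 5.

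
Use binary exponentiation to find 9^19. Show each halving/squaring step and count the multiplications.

Computing 9^19 by squaring (build up from 9^1; each line after the first costs one multiplication):

9^1 = 9
9^2 = (9^1)^2 = 9^2 = 81
9^4 = (9^2)^2 = 81^2 = 6561
9^8 = (9^4)^2 = 6561^2 = 43046721
9^9 = 9 * 9^8 = 9 * 43046721 = 387420489
9^18 = (9^9)^2 = 387420489^2 = 150094635296999121
9^19 = 9 * 9^18 = 9 * 150094635296999121 = 1350851717672992089

Result: 1350851717672992089
Multiplications needed: 6 (6 lines after 9^1)

9^19 = 1350851717672992089. Using exponentiation by squaring, this requires 6 multiplications. The key idea: if the exponent is even, square the half-power; if odd, multiply by the base once.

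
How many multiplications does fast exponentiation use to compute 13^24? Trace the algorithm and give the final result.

Computing 13^24 by squaring (build up from 13^1; each line after the first costs one multiplication):

13^1 = 13
13^2 = (13^1)^2 = 13^2 = 169
13^3 = 13 * 13^2 = 13 * 169 = 2197
13^6 = (13^3)^2 = 2197^2 = 4826809
13^12 = (13^6)^2 = 4826809^2 = 23298085122481
13^24 = (13^12)^2 = 23298085122481^2 = 542800770374370512771595361

Result: 542800770374370512771595361
Multiplications needed: 5 (5 lines after 13^1)

13^24 = 542800770374370512771595361. Using exponentiation by squaring, this requires 5 multiplications. The key idea: if the exponent is even, square the half-power; if odd, multiply by the base once.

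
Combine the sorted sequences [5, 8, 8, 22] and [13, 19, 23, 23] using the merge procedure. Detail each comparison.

Merging process:

Compare 5 vs 13: take 5 from left. Merged: [5]
Compare 8 vs 13: take 8 from left. Merged: [5, 8]
Compare 8 vs 13: take 8 from left. Merged: [5, 8, 8]
Compare 22 vs 13: take 13 from right. Merged: [5, 8, 8, 13]
Compare 22 vs 19: take 19 from right. Merged: [5, 8, 8, 13, 19]
Compare 22 vs 23: take 22 from left. Merged: [5, 8, 8, 13, 19, 22]
Append remaining from right: [23, 23]. Merged: [5, 8, 8, 13, 19, 22, 23, 23]

Final merged array: [5, 8, 8, 13, 19, 22, 23, 23]
Total comparisons: 6

The merged array is [5, 8, 8, 13, 19, 22, 23, 23], requiring 6 comparisons. The merge step runs in O(n) time where n is the total number of elements.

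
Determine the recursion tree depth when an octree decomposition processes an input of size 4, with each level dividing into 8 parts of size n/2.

For divide and conquer with division factor 2:

Problem sizes at each level:
Level 0: 4
Level 1: 2
Level 2: 1

The root is level 0 and the size-1 base case is level 2 (the tree spans levels 0 through 2, i.e. 3 levels counting the root), so the depth is the number of divisions: log_2(4) = 2

The recursion tree depth is log_2(4) = 2. At each level, the problem size is divided by 2, so it takes 2 divisions to reduce to a base case of size 1. The algorithm makes 8 recursive calls at each level.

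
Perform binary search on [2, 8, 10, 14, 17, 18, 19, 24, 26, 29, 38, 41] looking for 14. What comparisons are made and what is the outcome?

Binary search for 14 in [2, 8, 10, 14, 17, 18, 19, 24, 26, 29, 38, 41]:

lo=0, hi=11, mid=5, arr[mid]=18 -> 18 > 14, search left half
lo=0, hi=4, mid=2, arr[mid]=10 -> 10 < 14, search right half
lo=3, hi=4, mid=3, arr[mid]=14 -> Found target at index 3!

Binary search finds 14 at index 3 after 3 comparisons. The search repeatedly halves the search space by comparing with the middle element.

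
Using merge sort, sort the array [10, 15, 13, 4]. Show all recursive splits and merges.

Merge sort trace:

Split: [10, 15, 13, 4] -> [10, 15] and [13, 4]
  Split: [10, 15] -> [10] and [15]
  Merge: [10] + [15] -> [10, 15]
  Split: [13, 4] -> [13] and [4]
  Merge: [13] + [4] -> [4, 13]
Merge: [10, 15] + [4, 13] -> [4, 10, 13, 15]

Final sorted array: [4, 10, 13, 15]

The merge sort proceeds by recursively splitting the array and merging sorted halves.
After all merges, the sorted array is [4, 10, 13, 15].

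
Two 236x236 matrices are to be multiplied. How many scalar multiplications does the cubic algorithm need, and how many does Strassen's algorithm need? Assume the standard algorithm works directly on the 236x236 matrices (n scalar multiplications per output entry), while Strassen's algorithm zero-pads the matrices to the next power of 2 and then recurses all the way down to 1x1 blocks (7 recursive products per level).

Matrix multiplication for 236x236 matrices:

Strassen's algorithm requires power-of-2 dimensions. Pad 236x236 to 256x256 (next power of 2).

Standard algorithm: 236^3 = 13144256 multiplications
Strassen's algorithm: 7^(log2(256)) = 7^8 = 5764801 multiplications
Savings: 13144256 - 5764801 = 7379455 multiplications

Standard: 13144256 multiplications (236^3). Strassen: 5764801 multiplications (7^8, after padding to 256x256). Strassen reduces 8 recursive multiplications to 7 at each level.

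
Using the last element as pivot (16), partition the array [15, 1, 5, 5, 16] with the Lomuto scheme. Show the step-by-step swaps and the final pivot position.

Lomuto partition with pivot = 16:

Initial array: [15, 1, 5, 5, 16]

arr[0]=15 <= 16: swap with position 0, array becomes [15, 1, 5, 5, 16]
arr[1]=1 <= 16: swap with position 1, array becomes [15, 1, 5, 5, 16]
arr[2]=5 <= 16: swap with position 2, array becomes [15, 1, 5, 5, 16]
arr[3]=5 <= 16: swap with position 3, array becomes [15, 1, 5, 5, 16]

Place pivot at position 4: [15, 1, 5, 5, 16]
Pivot position: 4

After partitioning with pivot 16, the array becomes [15, 1, 5, 5, 16]. The pivot is placed at index 4. All elements to the left of the pivot are <= 16, and all elements to the right are > 16.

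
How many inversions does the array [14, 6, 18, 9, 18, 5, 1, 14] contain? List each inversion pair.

Finding inversions in [14, 6, 18, 9, 18, 5, 1, 14]:

(0, 1): arr[0]=14 > arr[1]=6
(0, 3): arr[0]=14 > arr[3]=9
(0, 5): arr[0]=14 > arr[5]=5
(0, 6): arr[0]=14 > arr[6]=1
(1, 5): arr[1]=6 > arr[5]=5
(1, 6): arr[1]=6 > arr[6]=1
(2, 3): arr[2]=18 > arr[3]=9
(2, 5): arr[2]=18 > arr[5]=5
(2, 6): arr[2]=18 > arr[6]=1
(2, 7): arr[2]=18 > arr[7]=14
(3, 5): arr[3]=9 > arr[5]=5
(3, 6): arr[3]=9 > arr[6]=1
(4, 5): arr[4]=18 > arr[5]=5
(4, 6): arr[4]=18 > arr[6]=1
(4, 7): arr[4]=18 > arr[7]=14
(5, 6): arr[5]=5 > arr[6]=1

Total inversions: 16

The array has 16 inversion(s): (0,1), (0,3), (0,5), (0,6), (1,5), (1,6), (2,3), (2,5), (2,6), (2,7), (3,5), (3,6), (4,5), (4,6), (4,7), (5,6). Each pair (i,j) satisfies i < j and arr[i] > arr[j].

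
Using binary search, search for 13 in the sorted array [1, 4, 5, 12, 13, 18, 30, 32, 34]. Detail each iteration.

Binary search for 13 in [1, 4, 5, 12, 13, 18, 30, 32, 34]:

lo=0, hi=8, mid=4, arr[mid]=13 -> Found target at index 4!

Binary search finds 13 at index 4 after 1 comparisons. The search repeatedly halves the search space by comparing with the middle element.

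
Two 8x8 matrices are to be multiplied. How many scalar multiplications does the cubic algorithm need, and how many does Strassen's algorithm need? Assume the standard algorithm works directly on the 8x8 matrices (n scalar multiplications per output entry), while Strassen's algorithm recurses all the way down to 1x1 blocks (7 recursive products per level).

Matrix multiplication for 8x8 matrices:

Standard algorithm: 8^3 = 512 multiplications
Strassen's algorithm: 7^(log2(8)) = 7^3 = 343 multiplications
Savings: 512 - 343 = 169 multiplications

Standard: 512 multiplications (8^3). Strassen: 343 multiplications (7^3). Strassen reduces 8 recursive multiplications to 7 at each level.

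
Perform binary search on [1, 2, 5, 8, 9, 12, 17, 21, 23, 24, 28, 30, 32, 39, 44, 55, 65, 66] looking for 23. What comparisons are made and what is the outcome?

Binary search for 23 in [1, 2, 5, 8, 9, 12, 17, 21, 23, 24, 28, 30, 32, 39, 44, 55, 65, 66]:

lo=0, hi=17, mid=8, arr[mid]=23 -> Found target at index 8!

Binary search finds 23 at index 8 after 1 comparisons. The search repeatedly halves the search space by comparing with the middle element.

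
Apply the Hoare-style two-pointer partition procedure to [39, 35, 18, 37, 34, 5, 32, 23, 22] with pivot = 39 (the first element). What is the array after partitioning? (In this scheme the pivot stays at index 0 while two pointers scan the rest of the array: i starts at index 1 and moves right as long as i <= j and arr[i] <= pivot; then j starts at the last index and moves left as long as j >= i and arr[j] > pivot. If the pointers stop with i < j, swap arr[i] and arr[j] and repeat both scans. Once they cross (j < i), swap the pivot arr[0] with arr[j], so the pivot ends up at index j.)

Hoare-style two-pointer partition with pivot = 39:

Initial array: [39, 35, 18, 37, 34, 5, 32, 23, 22]

Pointers start at i = 1, j = 8.
i ends at 9, j ends at 8: the pointers have crossed (j < i), so scanning stops.

Swap pivot arr[0] with arr[8] to place pivot at position 8: [22, 35, 18, 37, 34, 5, 32, 23, 39]
Pivot position: 8

After partitioning with pivot 39, the array becomes [22, 35, 18, 37, 34, 5, 32, 23, 39]. The pivot is placed at index 8. All elements to the left of the pivot are <= 39, and all elements to the right are > 39.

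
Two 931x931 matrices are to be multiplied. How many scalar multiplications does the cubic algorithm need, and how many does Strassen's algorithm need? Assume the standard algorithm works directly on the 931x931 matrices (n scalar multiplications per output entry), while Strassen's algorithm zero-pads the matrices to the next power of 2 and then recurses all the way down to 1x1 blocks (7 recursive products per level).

Matrix multiplication for 931x931 matrices:

Strassen's algorithm requires power-of-2 dimensions. Pad 931x931 to 1024x1024 (next power of 2).

Standard algorithm: 931^3 = 806954491 multiplications
Strassen's algorithm: 7^(log2(1024)) = 7^10 = 282475249 multiplications
Savings: 806954491 - 282475249 = 524479242 multiplications

Standard: 806954491 multiplications (931^3). Strassen: 282475249 multiplications (7^10, after padding to 1024x1024). Strassen reduces 8 recursive multiplications to 7 at each level.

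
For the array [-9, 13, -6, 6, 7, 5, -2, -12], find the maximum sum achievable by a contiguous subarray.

Using Kadane's algorithm on [-9, 13, -6, 6, 7, 5, -2, -12]:

Scanning through the array:
Position 1 (value 13): max_ending_here = 13, max_so_far = 13
Position 2 (value -6): max_ending_here = 7, max_so_far = 13
Position 3 (value 6): max_ending_here = 13, max_so_far = 13
Position 4 (value 7): max_ending_here = 20, max_so_far = 20
Position 5 (value 5): max_ending_here = 25, max_so_far = 25
Position 6 (value -2): max_ending_here = 23, max_so_far = 25
Position 7 (value -12): max_ending_here = 11, max_so_far = 25

Maximum subarray: [13, -6, 6, 7, 5]
Maximum sum: 25

The maximum subarray is [13, -6, 6, 7, 5] with sum 25. This subarray runs from index 1 to index 5.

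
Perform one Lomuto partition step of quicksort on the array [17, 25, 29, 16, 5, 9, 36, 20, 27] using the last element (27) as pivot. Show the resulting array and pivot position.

Lomuto partition with pivot = 27:

Initial array: [17, 25, 29, 16, 5, 9, 36, 20, 27]

arr[0]=17 <= 27: swap with position 0, array becomes [17, 25, 29, 16, 5, 9, 36, 20, 27]
arr[1]=25 <= 27: swap with position 1, array becomes [17, 25, 29, 16, 5, 9, 36, 20, 27]
arr[2]=29 > 27: no swap
arr[3]=16 <= 27: swap with position 2, array becomes [17, 25, 16, 29, 5, 9, 36, 20, 27]
arr[4]=5 <= 27: swap with position 3, array becomes [17, 25, 16, 5, 29, 9, 36, 20, 27]
arr[5]=9 <= 27: swap with position 4, array becomes [17, 25, 16, 5, 9, 29, 36, 20, 27]
arr[6]=36 > 27: no swap
arr[7]=20 <= 27: swap with position 5, array becomes [17, 25, 16, 5, 9, 20, 36, 29, 27]

Place pivot at position 6: [17, 25, 16, 5, 9, 20, 27, 29, 36]
Pivot position: 6

After partitioning with pivot 27, the array becomes [17, 25, 16, 5, 9, 20, 27, 29, 36]. The pivot is placed at index 6. All elements to the left of the pivot are <= 27, and all elements to the right are > 27.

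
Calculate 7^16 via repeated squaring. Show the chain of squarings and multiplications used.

Computing 7^16 by squaring (build up from 7^1; each line after the first costs one multiplication):

7^1 = 7
7^2 = (7^1)^2 = 7^2 = 49
7^4 = (7^2)^2 = 49^2 = 2401
7^8 = (7^4)^2 = 2401^2 = 5764801
7^16 = (7^8)^2 = 5764801^2 = 33232930569601

Result: 33232930569601
Multiplications needed: 4 (4 lines after 7^1)

7^16 = 33232930569601. Using exponentiation by squaring, this requires 4 multiplications. The key idea: if the exponent is even, square the half-power; if odd, multiply by the base once.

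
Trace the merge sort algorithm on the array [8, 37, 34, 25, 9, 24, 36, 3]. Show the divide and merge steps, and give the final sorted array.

Merge sort trace:

Split: [8, 37, 34, 25, 9, 24, 36, 3] -> [8, 37, 34, 25] and [9, 24, 36, 3]
  Split: [8, 37, 34, 25] -> [8, 37] and [34, 25]
    Split: [8, 37] -> [8] and [37]
    Merge: [8] + [37] -> [8, 37]
    Split: [34, 25] -> [34] and [25]
    Merge: [34] + [25] -> [25, 34]
  Merge: [8, 37] + [25, 34] -> [8, 25, 34, 37]
  Split: [9, 24, 36, 3] -> [9, 24] and [36, 3]
    Split: [9, 24] -> [9] and [24]
    Merge: [9] + [24] -> [9, 24]
    Split: [36, 3] -> [36] and [3]
    Merge: [36] + [3] -> [3, 36]
  Merge: [9, 24] + [3, 36] -> [3, 9, 24, 36]
Merge: [8, 25, 34, 37] + [3, 9, 24, 36] -> [3, 8, 9, 24, 25, 34, 36, 37]

Final sorted array: [3, 8, 9, 24, 25, 34, 36, 37]

The merge sort proceeds by recursively splitting the array and merging sorted halves.
After all merges, the sorted array is [3, 8, 9, 24, 25, 34, 36, 37].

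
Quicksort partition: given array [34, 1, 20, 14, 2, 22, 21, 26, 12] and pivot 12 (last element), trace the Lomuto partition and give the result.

Lomuto partition with pivot = 12:

Initial array: [34, 1, 20, 14, 2, 22, 21, 26, 12]

arr[0]=34 > 12: no swap
arr[1]=1 <= 12: swap with position 0, array becomes [1, 34, 20, 14, 2, 22, 21, 26, 12]
arr[2]=20 > 12: no swap
arr[3]=14 > 12: no swap
arr[4]=2 <= 12: swap with position 1, array becomes [1, 2, 20, 14, 34, 22, 21, 26, 12]
arr[5]=22 > 12: no swap
arr[6]=21 > 12: no swap
arr[7]=26 > 12: no swap

Place pivot at position 2: [1, 2, 12, 14, 34, 22, 21, 26, 20]
Pivot position: 2

After partitioning with pivot 12, the array becomes [1, 2, 12, 14, 34, 22, 21, 26, 20]. The pivot is placed at index 2. All elements to the left of the pivot are <= 12, and all elements to the right are > 12.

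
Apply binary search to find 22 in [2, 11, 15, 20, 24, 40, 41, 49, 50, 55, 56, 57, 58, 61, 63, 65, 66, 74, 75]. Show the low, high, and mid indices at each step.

Binary search for 22 in [2, 11, 15, 20, 24, 40, 41, 49, 50, 55, 56, 57, 58, 61, 63, 65, 66, 74, 75]:

lo=0, hi=18, mid=9, arr[mid]=55 -> 55 > 22, search left half
lo=0, hi=8, mid=4, arr[mid]=24 -> 24 > 22, search left half
lo=0, hi=3, mid=1, arr[mid]=11 -> 11 < 22, search right half
lo=2, hi=3, mid=2, arr[mid]=15 -> 15 < 22, search right half
lo=3, hi=3, mid=3, arr[mid]=20 -> 20 < 22, search right half
lo=4 > hi=3, target 22 not found

Binary search determines that 22 is not in the array after 5 comparisons. The search space was exhausted without finding the target.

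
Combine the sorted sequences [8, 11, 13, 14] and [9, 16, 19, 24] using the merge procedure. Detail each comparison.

Merging process:

Compare 8 vs 9: take 8 from left. Merged: [8]
Compare 11 vs 9: take 9 from right. Merged: [8, 9]
Compare 11 vs 16: take 11 from left. Merged: [8, 9, 11]
Compare 13 vs 16: take 13 from left. Merged: [8, 9, 11, 13]
Compare 14 vs 16: take 14 from left. Merged: [8, 9, 11, 13, 14]
Append remaining from right: [16, 19, 24]. Merged: [8, 9, 11, 13, 14, 16, 19, 24]

Final merged array: [8, 9, 11, 13, 14, 16, 19, 24]
Total comparisons: 5

The merged array is [8, 9, 11, 13, 14, 16, 19, 24], requiring 5 comparisons. The merge step runs in O(n) time where n is the total number of elements.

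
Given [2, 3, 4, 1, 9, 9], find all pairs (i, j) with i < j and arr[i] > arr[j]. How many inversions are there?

Finding inversions in [2, 3, 4, 1, 9, 9]:

(0, 3): arr[0]=2 > arr[3]=1
(1, 3): arr[1]=3 > arr[3]=1
(2, 3): arr[2]=4 > arr[3]=1

Total inversions: 3

The array has 3 inversion(s): (0,3), (1,3), (2,3). Each pair (i,j) satisfies i < j and arr[i] > arr[j].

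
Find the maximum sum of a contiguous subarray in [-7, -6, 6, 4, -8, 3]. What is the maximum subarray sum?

Using Kadane's algorithm on [-7, -6, 6, 4, -8, 3]:

Scanning through the array:
Position 1 (value -6): max_ending_here = -6, max_so_far = -6
Position 2 (value 6): max_ending_here = 6, max_so_far = 6
Position 3 (value 4): max_ending_here = 10, max_so_far = 10
Position 4 (value -8): max_ending_here = 2, max_so_far = 10
Position 5 (value 3): max_ending_here = 5, max_so_far = 10

Maximum subarray: [6, 4]
Maximum sum: 10

The maximum subarray is [6, 4] with sum 10. This subarray runs from index 2 to index 3.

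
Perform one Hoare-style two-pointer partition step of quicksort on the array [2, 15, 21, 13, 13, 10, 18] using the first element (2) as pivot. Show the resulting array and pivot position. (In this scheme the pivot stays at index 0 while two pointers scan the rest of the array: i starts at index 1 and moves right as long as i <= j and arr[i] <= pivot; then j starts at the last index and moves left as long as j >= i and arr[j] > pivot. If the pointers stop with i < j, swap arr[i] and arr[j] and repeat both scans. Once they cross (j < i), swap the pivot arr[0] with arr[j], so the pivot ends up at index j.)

Hoare-style two-pointer partition with pivot = 2:

Initial array: [2, 15, 21, 13, 13, 10, 18]

Pointers start at i = 1, j = 6.
i ends at 1, j ends at 0: the pointers have crossed (j < i), so scanning stops.

j = 0, so swapping arr[0] with arr[j] leaves the pivot at position 0: [2, 15, 21, 13, 13, 10, 18]
Pivot position: 0

After partitioning with pivot 2, the array becomes [2, 15, 21, 13, 13, 10, 18]. The pivot is placed at index 0. All elements to the left of the pivot are <= 2, and all elements to the right are > 2.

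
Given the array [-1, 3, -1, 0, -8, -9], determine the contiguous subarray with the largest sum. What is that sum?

Using Kadane's algorithm on [-1, 3, -1, 0, -8, -9]:

Scanning through the array:
Position 1 (value 3): max_ending_here = 3, max_so_far = 3
Position 2 (value -1): max_ending_here = 2, max_so_far = 3
Position 3 (value 0): max_ending_here = 2, max_so_far = 3
Position 4 (value -8): max_ending_here = -6, max_so_far = 3
Position 5 (value -9): max_ending_here = -9, max_so_far = 3

Maximum subarray: [3]
Maximum sum: 3

The maximum subarray is [3] with sum 3. This subarray runs from index 1 to index 1.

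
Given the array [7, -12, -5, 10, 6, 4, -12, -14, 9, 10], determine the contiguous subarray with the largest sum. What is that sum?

Using Kadane's algorithm on [7, -12, -5, 10, 6, 4, -12, -14, 9, 10]:

Scanning through the array:
Position 1 (value -12): max_ending_here = -5, max_so_far = 7
Position 2 (value -5): max_ending_here = -5, max_so_far = 7
Position 3 (value 10): max_ending_here = 10, max_so_far = 10
Position 4 (value 6): max_ending_here = 16, max_so_far = 16
Position 5 (value 4): max_ending_here = 20, max_so_far = 20
Position 6 (value -12): max_ending_here = 8, max_so_far = 20
Position 7 (value -14): max_ending_here = -6, max_so_far = 20
Position 8 (value 9): max_ending_here = 9, max_so_far = 20
Position 9 (value 10): max_ending_here = 19, max_so_far = 20

Maximum subarray: [10, 6, 4]
Maximum sum: 20

The maximum subarray is [10, 6, 4] with sum 20. This subarray runs from index 3 to index 5.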